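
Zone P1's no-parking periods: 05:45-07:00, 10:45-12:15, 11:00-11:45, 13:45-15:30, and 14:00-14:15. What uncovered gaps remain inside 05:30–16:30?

05:30–05:45, 07:00–10:45, 12:15–13:45, 15:30–16:30

Covered (merged): 05:45–07:00, 10:45–12:15, 13:45–15:30.
Gaps within 05:30–16:30: 05:30–05:45, 07:00–10:45, 12:15–13:45, 15:30–16:30.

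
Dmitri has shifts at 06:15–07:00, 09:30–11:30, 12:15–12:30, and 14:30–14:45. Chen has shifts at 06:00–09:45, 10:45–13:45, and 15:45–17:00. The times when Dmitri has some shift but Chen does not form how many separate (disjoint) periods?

A \ B = 09:45-10:45, 14:30-14:45.
That is 2 disjoint pieces.

2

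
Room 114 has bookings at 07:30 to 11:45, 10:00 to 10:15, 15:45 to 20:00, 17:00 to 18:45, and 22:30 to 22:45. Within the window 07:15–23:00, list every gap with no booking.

The merged coverage is 07:30–11:45, 15:45–20:00, 22:30–22:45.
Uncovered inside 07:15–23:00: 07:15–07:30, 11:45–15:45, 20:00–22:30, 22:45–23:00.

07:15–07:30, 11:45–15:45, 20:00–22:30, 22:45–23:00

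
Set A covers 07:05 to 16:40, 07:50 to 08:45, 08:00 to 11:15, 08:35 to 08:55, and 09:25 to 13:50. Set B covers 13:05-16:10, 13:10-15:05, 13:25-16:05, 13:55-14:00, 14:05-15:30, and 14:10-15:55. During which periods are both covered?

13:05–16:10

A, merged: 07:05–16:40.
B, merged: 13:05–16:10.
07:05–16:40 overlaps B on 13:05–16:10.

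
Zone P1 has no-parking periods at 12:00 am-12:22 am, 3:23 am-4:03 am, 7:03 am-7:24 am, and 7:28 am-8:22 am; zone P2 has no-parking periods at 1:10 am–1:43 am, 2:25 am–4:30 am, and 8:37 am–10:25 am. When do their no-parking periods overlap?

3:23 am–4:03 am

12:00 am–12:22 am falls entirely outside B.
3:23 am–4:03 am overlaps B on 3:23 am–4:03 am.
7:03 am–7:24 am falls entirely outside B.
7:28 am–8:22 am falls entirely outside B.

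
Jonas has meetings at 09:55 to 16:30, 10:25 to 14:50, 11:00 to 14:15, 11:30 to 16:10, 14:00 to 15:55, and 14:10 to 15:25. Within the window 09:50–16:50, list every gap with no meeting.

09:50-09:55, 16:30-16:50

Covered (merged): 09:55-16:30.
Uncovered inside 09:50-16:50: 09:50-09:55, 16:30-16:50.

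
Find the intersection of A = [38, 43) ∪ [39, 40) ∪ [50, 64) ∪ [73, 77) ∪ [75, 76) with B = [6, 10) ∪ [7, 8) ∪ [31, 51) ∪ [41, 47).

[38, 43) ∪ [50, 51)

First set merges to [38, 43), [50, 64), [73, 77).
Second set merges to [6, 10), [31, 51).
[38, 43) ∩ B → [38, 43).
[50, 64) ∩ B → [50, 51).
[73, 77) meets no B interval.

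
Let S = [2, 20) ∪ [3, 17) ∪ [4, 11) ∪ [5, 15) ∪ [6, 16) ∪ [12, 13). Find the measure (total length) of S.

18

Merged: [2, 20).
Length: 18.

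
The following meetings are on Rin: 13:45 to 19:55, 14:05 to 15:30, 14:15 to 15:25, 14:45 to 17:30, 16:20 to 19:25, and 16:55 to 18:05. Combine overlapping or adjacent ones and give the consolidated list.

14:05-15:30 overlaps/touches 13:45-19:55 → extend to 13:45-19:55.
14:15-15:25 overlaps/touches 13:45-19:55 → extend to 13:45-19:55.
14:45-17:30 overlaps/touches 13:45-19:55 → extend to 13:45-19:55.
16:20-19:25 overlaps/touches 13:45-19:55 → extend to 13:45-19:55.
16:55-18:05 overlaps/touches 13:45-19:55 → extend to 13:45-19:55.

13:45-19:55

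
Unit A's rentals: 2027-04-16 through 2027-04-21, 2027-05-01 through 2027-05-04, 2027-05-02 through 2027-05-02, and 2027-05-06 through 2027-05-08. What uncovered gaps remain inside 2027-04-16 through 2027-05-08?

2027-04-22 through 2027-04-30, 2027-05-05 through 2027-05-05

Covered (merged): 2027-04-16 through 2027-04-21, 2027-05-01 through 2027-05-04, 2027-05-06 through 2027-05-08.
Uncovered inside 2027-04-16 through 2027-05-08: 2027-04-22 through 2027-04-30, 2027-05-05 through 2027-05-05.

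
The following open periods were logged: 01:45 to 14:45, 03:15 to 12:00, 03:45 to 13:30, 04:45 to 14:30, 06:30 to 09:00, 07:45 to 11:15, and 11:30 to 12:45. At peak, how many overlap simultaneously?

6

Sweep endpoints in order; track running count of active intervals.
Peak of 6 reached at 07:45.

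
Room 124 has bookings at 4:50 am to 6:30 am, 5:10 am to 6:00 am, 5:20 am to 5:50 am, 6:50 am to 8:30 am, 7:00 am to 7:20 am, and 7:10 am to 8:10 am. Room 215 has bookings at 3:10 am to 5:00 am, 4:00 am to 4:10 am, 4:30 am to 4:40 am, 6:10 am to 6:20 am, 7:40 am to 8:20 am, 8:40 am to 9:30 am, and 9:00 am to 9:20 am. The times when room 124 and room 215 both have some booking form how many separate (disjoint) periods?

Merge the first list: 4:50 am–6:30 am, 6:50 am–8:30 am.
Merge the second list: 3:10 am–5:00 am, 6:10 am–6:20 am, 7:40 am–8:20 am, 8:40 am–9:30 am.
A ∩ B = 4:50 am–5:00 am, 6:10 am–6:20 am, 7:40 am–8:20 am.
That is 3 disjoint pieces.

3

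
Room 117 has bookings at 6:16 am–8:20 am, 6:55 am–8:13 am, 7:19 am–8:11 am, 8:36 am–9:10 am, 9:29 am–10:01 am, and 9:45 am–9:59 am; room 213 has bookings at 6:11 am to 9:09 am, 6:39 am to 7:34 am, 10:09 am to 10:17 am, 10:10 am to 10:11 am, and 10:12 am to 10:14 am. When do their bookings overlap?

First set merges to 6:16 am-8:20 am, 8:36 am-9:10 am, 9:29 am-10:01 am.
Second set merges to 6:11 am-9:09 am, 10:09 am-10:17 am.
6:16 am-8:20 am overlaps B on 6:16 am-8:20 am.
8:36 am-9:10 am overlaps B on 8:36 am-9:09 am.
9:29 am-10:01 am falls entirely outside B.

6:16 am-8:20 am, 8:36 am-9:09 am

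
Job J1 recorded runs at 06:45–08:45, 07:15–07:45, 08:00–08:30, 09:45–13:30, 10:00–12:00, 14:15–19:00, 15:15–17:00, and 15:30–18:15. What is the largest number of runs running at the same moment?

At 15:30, 3 of the intervals are simultaneously active.
No point has more.

3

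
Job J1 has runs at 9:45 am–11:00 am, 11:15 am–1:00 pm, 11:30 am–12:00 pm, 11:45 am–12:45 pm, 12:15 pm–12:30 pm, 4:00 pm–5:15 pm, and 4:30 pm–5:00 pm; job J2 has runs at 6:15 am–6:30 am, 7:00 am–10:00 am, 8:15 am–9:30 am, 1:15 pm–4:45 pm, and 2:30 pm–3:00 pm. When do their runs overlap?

Merge the first list: 9:45 am–11:00 am, 11:15 am–1:00 pm, 4:00 pm–5:15 pm.
Merge the second list: 6:15 am–6:30 am, 7:00 am–10:00 am, 1:15 pm–4:45 pm.
9:45 am–11:00 am meets the second set on 9:45 am–10:00 am.
11:15 am–1:00 pm: no overlap with the second set.
4:00 pm–5:15 pm meets the second set on 4:00 pm–4:45 pm.

9:45 am–10:00 am, 4:00 pm–4:45 pm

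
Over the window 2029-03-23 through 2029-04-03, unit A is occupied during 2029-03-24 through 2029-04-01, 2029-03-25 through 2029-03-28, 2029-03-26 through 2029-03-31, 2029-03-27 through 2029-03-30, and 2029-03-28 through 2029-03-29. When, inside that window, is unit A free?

2029-03-23 through 2029-03-23, 2029-04-02 through 2029-04-03

Covered (merged): 2029-03-24 through 2029-04-01.
Complement within 2029-03-23 through 2029-04-03: 2029-03-23 through 2029-03-23, 2029-04-02 through 2029-04-03.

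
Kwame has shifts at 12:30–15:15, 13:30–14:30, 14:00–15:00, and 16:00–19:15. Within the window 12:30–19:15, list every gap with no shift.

Covered (merged): 12:30–15:15, 16:00–19:15.
Complement within 12:30–19:15: 15:15–16:00.

15:15–16:00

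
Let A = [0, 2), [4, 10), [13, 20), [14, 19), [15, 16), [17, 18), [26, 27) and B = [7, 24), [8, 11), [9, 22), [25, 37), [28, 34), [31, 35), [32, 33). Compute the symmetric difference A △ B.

[0, 2) ∪ [4, 7) ∪ [10, 13) ∪ [20, 24) ∪ [25, 26) ∪ [27, 37)

First set merges to [0, 2), [4, 10), [13, 20), [26, 27).
Second set merges to [7, 24), [25, 37).
Only in the first: [0, 2), [4, 7).
Only in the second: [10, 13), [20, 24), [25, 26), [27, 37).
Together these are the periods covered by exactly one.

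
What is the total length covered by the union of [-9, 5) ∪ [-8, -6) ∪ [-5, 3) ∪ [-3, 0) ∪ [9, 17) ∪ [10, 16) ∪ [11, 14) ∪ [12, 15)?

22

Merged: [-9, 5), [9, 17).
Lengths: 14 + 8 = 22.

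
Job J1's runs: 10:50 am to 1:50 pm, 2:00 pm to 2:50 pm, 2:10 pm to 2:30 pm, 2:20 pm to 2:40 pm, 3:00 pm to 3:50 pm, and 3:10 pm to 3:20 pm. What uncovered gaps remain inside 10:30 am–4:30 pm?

Covered (merged): 10:50 am–1:50 pm, 2:00 pm–2:50 pm, 3:00 pm–3:50 pm.
Uncovered inside 10:30 am–4:30 pm: 10:30 am–10:50 am, 1:50 pm–2:00 pm, 2:50 pm–3:00 pm, 3:50 pm–4:30 pm.

10:30 am–10:50 am, 1:50 pm–2:00 pm, 2:50 pm–3:00 pm, 3:50 pm–4:30 pm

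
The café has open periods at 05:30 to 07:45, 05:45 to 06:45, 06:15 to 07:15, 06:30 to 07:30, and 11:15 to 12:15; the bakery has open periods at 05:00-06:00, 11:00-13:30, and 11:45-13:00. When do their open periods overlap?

05:30–06:00, 11:15–12:15

First set merges to 05:30–07:45, 11:15–12:15.
Second set merges to 05:00–06:00, 11:00–13:30.
05:30–07:45 ∩ B → 05:30–06:00.
11:15–12:15 ∩ B → 11:15–12:15.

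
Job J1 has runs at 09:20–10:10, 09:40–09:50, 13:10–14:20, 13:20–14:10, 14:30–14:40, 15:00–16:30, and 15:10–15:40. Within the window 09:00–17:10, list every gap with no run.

After merging, the occupied span is 09:20–10:10, 13:10–14:20, 14:30–14:40, 15:00–16:30.
Gaps within 09:00–17:10: 09:00–09:20, 10:10–13:10, 14:20–14:30, 14:40–15:00, 16:30–17:10.

09:00–09:20, 10:10–13:10, 14:20–14:30, 14:40–15:00, 16:30–17:10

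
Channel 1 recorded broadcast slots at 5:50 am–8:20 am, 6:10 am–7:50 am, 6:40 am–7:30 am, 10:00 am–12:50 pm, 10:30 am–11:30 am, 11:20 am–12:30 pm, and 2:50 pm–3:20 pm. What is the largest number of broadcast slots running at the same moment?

3

Walk the sorted start/end points keeping a running depth.
The depth first hits 3 at 6:40 am.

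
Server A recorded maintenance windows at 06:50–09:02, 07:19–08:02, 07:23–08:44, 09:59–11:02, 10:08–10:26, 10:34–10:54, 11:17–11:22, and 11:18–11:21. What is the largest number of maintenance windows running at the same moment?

Walk the sorted start/end points keeping a running depth.
The depth first hits 3 at 07:23.

3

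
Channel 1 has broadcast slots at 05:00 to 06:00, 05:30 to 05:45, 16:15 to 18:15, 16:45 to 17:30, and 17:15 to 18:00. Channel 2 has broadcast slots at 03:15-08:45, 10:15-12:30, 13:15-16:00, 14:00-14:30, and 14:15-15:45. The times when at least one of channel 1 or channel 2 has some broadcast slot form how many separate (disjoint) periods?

4

First set merges to 05:00–06:00, 16:15–18:15.
Second set merges to 03:15–08:45, 10:15–12:30, 13:15–16:00.
A ∪ B = 03:15–08:45, 10:15–12:30, 13:15–16:00, 16:15–18:15.
That is 4 disjoint pieces.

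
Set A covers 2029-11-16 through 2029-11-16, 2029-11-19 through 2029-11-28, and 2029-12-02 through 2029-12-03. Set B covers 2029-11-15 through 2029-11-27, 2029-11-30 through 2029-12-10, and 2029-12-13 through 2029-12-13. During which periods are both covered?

2029-11-16 through 2029-11-16 overlaps B on 2029-11-16 through 2029-11-16.
2029-11-19 through 2029-11-28 overlaps B on 2029-11-19 through 2029-11-27.
2029-12-02 through 2029-12-03 overlaps B on 2029-12-02 through 2029-12-03.

2029-11-16 through 2029-11-16, 2029-11-19 through 2029-11-27, 2029-12-02 through 2029-12-03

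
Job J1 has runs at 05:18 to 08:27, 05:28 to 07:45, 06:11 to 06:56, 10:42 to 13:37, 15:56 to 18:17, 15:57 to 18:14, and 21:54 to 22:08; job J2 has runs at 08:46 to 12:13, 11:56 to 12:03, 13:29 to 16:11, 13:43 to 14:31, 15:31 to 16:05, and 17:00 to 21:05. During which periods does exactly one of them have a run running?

05:18–08:27, 08:46–10:42, 12:13–13:29, 13:37–15:56, 16:11–17:00, 18:17–21:05, 21:54–22:08

First set merges to 05:18–08:27, 10:42–13:37, 15:56–18:17, 21:54–22:08.
Second set merges to 08:46–12:13, 13:29–16:11, 17:00–21:05.
A but not B: 05:18–08:27, 12:13–13:29, 16:11–17:00, 21:54–22:08.
B but not A: 08:46–10:42, 13:37–15:56, 18:17–21:05.
Combining gives A △ B.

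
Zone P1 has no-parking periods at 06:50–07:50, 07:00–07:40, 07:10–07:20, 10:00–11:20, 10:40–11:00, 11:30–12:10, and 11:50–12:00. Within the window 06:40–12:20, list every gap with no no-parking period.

The merged coverage is 06:50–07:50, 10:00–11:20, 11:30–12:10.
Gaps within 06:40–12:20: 06:40–06:50, 07:50–10:00, 11:20–11:30, 12:10–12:20.

06:40–06:50, 07:50–10:00, 11:20–11:30, 12:10–12:20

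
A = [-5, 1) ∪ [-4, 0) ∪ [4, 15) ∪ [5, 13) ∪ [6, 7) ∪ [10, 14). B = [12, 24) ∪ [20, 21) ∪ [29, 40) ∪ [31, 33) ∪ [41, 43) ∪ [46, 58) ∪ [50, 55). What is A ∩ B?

[12, 15)

Merge the first list: [-5, 1), [4, 15).
Merge the second list: [12, 24), [29, 40), [41, 43), [46, 58).
[-5, 1) falls entirely outside B.
[4, 15) overlaps B on [12, 15).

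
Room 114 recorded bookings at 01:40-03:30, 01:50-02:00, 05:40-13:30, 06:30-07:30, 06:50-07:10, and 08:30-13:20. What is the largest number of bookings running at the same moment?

At 06:50, 3 of the intervals are simultaneously active.
No point has more.

3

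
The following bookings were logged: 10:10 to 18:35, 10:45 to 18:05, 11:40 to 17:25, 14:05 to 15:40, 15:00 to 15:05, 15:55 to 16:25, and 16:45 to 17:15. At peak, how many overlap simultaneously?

Sweep endpoints in order; track running count of active intervals.
Peak of 5 reached at 15:00.

5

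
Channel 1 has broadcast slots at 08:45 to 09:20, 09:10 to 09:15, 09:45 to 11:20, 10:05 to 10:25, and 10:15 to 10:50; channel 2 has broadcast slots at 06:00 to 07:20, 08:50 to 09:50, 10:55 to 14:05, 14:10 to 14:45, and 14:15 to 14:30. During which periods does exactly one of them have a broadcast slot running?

A, merged: 08:45-09:20, 09:45-11:20.
B, merged: 06:00-07:20, 08:50-09:50, 10:55-14:05, 14:10-14:45.
A but not B: 08:45-08:50, 09:50-10:55.
B but not A: 06:00-07:20, 09:20-09:45, 11:20-14:05, 14:10-14:45.
Combining gives A △ B.

06:00-07:20, 08:45-08:50, 09:20-09:45, 09:50-10:55, 11:20-14:05, 14:10-14:45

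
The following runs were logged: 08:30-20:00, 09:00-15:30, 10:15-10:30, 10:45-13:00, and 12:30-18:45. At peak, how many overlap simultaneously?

4

Sweep endpoints in order; track running count of active intervals.
Peak of 4 reached at 12:30.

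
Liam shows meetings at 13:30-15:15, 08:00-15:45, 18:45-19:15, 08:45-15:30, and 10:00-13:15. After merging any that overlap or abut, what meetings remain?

Sort by start: 08:00–15:45, 08:45–15:30, 10:00–13:15, 13:30–15:15, 18:45–19:15.
08:45–15:30 overlaps/touches 08:00–15:45 → extend to 08:00–15:45.
10:00–13:15 overlaps/touches 08:00–15:45 → extend to 08:00–15:45.
13:30–15:15 overlaps/touches 08:00–15:45 → extend to 08:00–15:45.
18:45–19:15 is disjoint → start new block.

08:00–15:45, 18:45–19:15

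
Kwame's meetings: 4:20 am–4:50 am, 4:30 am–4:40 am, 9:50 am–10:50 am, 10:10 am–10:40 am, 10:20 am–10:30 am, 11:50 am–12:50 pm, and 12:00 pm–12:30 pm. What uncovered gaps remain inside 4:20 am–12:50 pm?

After merging, the occupied span is 4:20 am-4:50 am, 9:50 am-10:50 am, 11:50 am-12:50 pm.
Uncovered inside 4:20 am-12:50 pm: 4:50 am-9:50 am, 10:50 am-11:50 am.

4:50 am-9:50 am, 10:50 am-11:50 am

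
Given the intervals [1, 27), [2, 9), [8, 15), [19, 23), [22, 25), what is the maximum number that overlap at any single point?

Sweep endpoints in order; track running count of active intervals.
Peak of 3 reached at 8.

3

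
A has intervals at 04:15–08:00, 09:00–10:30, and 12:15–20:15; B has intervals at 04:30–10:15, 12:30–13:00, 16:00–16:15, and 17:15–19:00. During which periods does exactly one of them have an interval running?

04:15–04:30, 08:00–09:00, 10:15–10:30, 12:15–12:30, 13:00–16:00, 16:15–17:15, 19:00–20:15

Only in the first: 04:15–04:30, 10:15–10:30, 12:15–12:30, 13:00–16:00, 16:15–17:15, 19:00–20:15.
Only in the second: 08:00–09:00.
Together these are the periods covered by exactly one.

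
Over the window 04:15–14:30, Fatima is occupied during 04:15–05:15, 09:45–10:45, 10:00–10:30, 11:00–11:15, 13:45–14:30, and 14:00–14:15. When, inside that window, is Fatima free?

05:15–09:45, 10:45–11:00, 11:15–13:45

After merging, the occupied span is 04:15–05:15, 09:45–10:45, 11:00–11:15, 13:45–14:30.
Complement within 04:15–14:30: 05:15–09:45, 10:45–11:00, 11:15–13:45.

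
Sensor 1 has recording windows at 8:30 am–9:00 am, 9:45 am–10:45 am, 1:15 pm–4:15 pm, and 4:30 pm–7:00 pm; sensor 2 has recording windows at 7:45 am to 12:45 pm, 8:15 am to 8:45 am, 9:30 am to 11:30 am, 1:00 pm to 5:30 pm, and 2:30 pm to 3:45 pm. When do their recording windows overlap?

Second set merges to 7:45 am-12:45 pm, 1:00 pm-5:30 pm.
8:30 am-9:00 am overlaps B on 8:30 am-9:00 am.
9:45 am-10:45 am overlaps B on 9:45 am-10:45 am.
1:15 pm-4:15 pm overlaps B on 1:15 pm-4:15 pm.
4:30 pm-7:00 pm overlaps B on 4:30 pm-5:30 pm.

8:30 am-9:00 am, 9:45 am-10:45 am, 1:15 pm-4:15 pm, 4:30 pm-5:30 pm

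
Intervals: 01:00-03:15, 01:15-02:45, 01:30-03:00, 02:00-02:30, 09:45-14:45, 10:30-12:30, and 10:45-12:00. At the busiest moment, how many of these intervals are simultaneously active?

Walk the sorted start/end points keeping a running depth.
The depth first hits 4 at 02:00.

4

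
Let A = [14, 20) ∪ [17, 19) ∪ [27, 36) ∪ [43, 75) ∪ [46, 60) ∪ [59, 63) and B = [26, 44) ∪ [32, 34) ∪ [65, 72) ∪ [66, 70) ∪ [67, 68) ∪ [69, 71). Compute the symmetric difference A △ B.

Merge the first list: [14, 20), [27, 36), [43, 75).
Merge the second list: [26, 44), [65, 72).
A \ B = [14, 20), [44, 65), [72, 75).
B \ A = [26, 27), [36, 43).
Union of the two gives the symmetric difference.

[14, 20) ∪ [26, 27) ∪ [36, 43) ∪ [44, 65) ∪ [72, 75)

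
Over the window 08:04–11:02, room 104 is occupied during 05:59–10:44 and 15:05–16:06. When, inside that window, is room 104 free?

Covered (merged): 05:59–10:44, 15:05–16:06.
Gaps within 08:04–11:02: 10:44–11:02.

10:44–11:02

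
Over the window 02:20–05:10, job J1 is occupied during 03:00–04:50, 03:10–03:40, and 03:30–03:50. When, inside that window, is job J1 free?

02:20–03:00, 04:50–05:10

The merged coverage is 03:00–04:50.
Uncovered inside 02:20–05:10: 02:20–03:00, 04:50–05:10.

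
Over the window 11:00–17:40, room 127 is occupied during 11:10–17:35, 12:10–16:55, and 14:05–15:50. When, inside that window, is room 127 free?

11:00–11:10, 17:35–17:40

After merging, the occupied span is 11:10–17:35.
Uncovered inside 11:00–17:40: 11:00–11:10, 17:35–17:40.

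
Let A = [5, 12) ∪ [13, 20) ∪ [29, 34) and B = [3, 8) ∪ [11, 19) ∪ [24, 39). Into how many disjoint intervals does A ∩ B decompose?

A ∩ B = [5, 8), [11, 12), [13, 19), [29, 34).
That is 4 disjoint pieces.

4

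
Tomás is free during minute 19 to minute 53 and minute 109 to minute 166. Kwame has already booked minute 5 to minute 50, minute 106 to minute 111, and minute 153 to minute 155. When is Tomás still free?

minute 19 to minute 53 minus B → minute 50 to minute 53.
minute 109 to minute 166 minus B → minute 111 to minute 153, minute 155 to minute 166.

minute 50 to minute 53, minute 111 to minute 153, minute 155 to minute 166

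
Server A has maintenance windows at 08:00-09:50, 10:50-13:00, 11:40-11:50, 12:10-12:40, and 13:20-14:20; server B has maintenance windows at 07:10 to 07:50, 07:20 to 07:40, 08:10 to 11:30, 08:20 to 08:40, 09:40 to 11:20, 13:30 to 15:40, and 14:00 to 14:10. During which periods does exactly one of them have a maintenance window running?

07:10–07:50, 08:00–08:10, 09:50–10:50, 11:30–13:00, 13:20–13:30, 14:20–15:40

First set merges to 08:00–09:50, 10:50–13:00, 13:20–14:20.
Second set merges to 07:10–07:50, 08:10–11:30, 13:30–15:40.
A \ B = 08:00–08:10, 11:30–13:00, 13:20–13:30.
B \ A = 07:10–07:50, 09:50–10:50, 14:20–15:40.
Union of the two gives the symmetric difference.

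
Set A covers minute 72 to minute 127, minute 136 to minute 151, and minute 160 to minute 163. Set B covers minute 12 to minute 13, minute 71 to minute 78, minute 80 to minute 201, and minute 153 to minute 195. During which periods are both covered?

minute 72 to minute 78, minute 80 to minute 127, minute 136 to minute 151, minute 160 to minute 163

Merge the second list: minute 12 to minute 13, minute 71 to minute 78, minute 80 to minute 201.
minute 72 to minute 127 overlaps B on minute 72 to minute 78, minute 80 to minute 127.
minute 136 to minute 151 overlaps B on minute 136 to minute 151.
minute 160 to minute 163 overlaps B on minute 160 to minute 163.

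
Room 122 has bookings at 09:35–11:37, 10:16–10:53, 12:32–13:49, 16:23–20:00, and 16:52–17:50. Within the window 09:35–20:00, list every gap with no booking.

11:37–12:32, 13:49–16:23

After merging, the occupied span is 09:35–11:37, 12:32–13:49, 16:23–20:00.
Uncovered inside 09:35–20:00: 11:37–12:32, 13:49–16:23.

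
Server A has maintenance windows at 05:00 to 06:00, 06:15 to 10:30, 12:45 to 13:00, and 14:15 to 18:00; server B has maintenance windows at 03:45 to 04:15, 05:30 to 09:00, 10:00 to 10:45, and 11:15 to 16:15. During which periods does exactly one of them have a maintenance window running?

Only in the first: 05:00–05:30, 09:00–10:00, 16:15–18:00.
Only in the second: 03:45–04:15, 06:00–06:15, 10:30–10:45, 11:15–12:45, 13:00–14:15.
Together these are the periods covered by exactly one.

03:45–04:15, 05:00–05:30, 06:00–06:15, 09:00–10:00, 10:30–10:45, 11:15–12:45, 13:00–14:15, 16:15–18:00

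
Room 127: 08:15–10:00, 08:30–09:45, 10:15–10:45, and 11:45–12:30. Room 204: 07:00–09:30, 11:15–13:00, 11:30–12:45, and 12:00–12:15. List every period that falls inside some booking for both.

08:15–09:30, 11:45–12:30

A, merged: 08:15–10:00, 10:15–10:45, 11:45–12:30.
B, merged: 07:00–09:30, 11:15–13:00.
08:15–10:00 meets the second set on 08:15–09:30.
10:15–10:45: no overlap with the second set.
11:45–12:30 meets the second set on 11:45–12:30.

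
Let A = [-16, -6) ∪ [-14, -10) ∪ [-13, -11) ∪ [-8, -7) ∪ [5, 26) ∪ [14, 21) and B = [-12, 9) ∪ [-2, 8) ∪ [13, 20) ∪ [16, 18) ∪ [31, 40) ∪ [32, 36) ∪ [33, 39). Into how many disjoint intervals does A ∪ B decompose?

2

Merge the first list: [-16, -6), [5, 26).
Merge the second list: [-12, 9), [13, 20), [31, 40).
A ∪ B = [-16, 26), [31, 40).
That is 2 disjoint pieces.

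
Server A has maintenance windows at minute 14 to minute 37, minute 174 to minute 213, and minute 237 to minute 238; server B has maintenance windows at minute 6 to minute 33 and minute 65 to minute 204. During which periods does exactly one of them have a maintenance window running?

minute 6 to minute 14, minute 33 to minute 37, minute 65 to minute 174, minute 204 to minute 213, minute 237 to minute 238

A but not B: minute 33 to minute 37, minute 204 to minute 213, minute 237 to minute 238.
B but not A: minute 6 to minute 14, minute 65 to minute 174.
Combining gives A △ B.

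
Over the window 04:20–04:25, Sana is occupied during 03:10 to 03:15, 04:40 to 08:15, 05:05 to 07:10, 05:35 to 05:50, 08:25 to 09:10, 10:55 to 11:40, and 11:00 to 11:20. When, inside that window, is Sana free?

04:20–04:25

Covered (merged): 03:10–03:15, 04:40–08:15, 08:25–09:10, 10:55–11:40.
Uncovered inside 04:20–04:25: 04:20–04:25.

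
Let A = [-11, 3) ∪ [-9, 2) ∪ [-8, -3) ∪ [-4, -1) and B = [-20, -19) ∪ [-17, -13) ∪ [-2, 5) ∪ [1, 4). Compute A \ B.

[-11, -2)

Merge the first list: [-11, 3).
Merge the second list: [-20, -19), [-17, -13), [-2, 5).
[-11, 3) \ B = [-11, -2).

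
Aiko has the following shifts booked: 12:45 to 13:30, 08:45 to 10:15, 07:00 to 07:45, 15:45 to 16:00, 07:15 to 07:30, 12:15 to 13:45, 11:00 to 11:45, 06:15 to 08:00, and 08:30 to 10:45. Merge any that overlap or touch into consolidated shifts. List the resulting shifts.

Sort by start: 06:15–08:00, 07:00–07:45, 07:15–07:30, 08:30–10:45, 08:45–10:15, 11:00–11:45, 12:15–13:45, 12:45–13:30, 15:45–16:00.
07:00–07:45 overlaps/touches 06:15–08:00 → extend to 06:15–08:00.
07:15–07:30 overlaps/touches 06:15–08:00 → extend to 06:15–08:00.
08:30–10:45 is disjoint → start new block.
08:45–10:15 overlaps/touches 08:30–10:45 → extend to 08:30–10:45.
11:00–11:45 is disjoint → start new block.
12:15–13:45 is disjoint → start new block.
12:45–13:30 overlaps/touches 12:15–13:45 → extend to 12:15–13:45.
15:45–16:00 is disjoint → start new block.

06:15–08:00, 08:30–10:45, 11:00–11:45, 12:15–13:45, 15:45–16:00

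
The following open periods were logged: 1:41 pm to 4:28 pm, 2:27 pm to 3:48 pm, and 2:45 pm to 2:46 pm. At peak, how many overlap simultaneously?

3

Walk the sorted start/end points keeping a running depth.
The depth first hits 3 at 2:45 pm.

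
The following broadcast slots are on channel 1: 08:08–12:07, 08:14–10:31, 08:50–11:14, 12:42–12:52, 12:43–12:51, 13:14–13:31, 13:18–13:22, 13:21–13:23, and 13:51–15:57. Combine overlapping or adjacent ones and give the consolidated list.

08:14-10:31 overlaps/touches 08:08-12:07 → extend to 08:08-12:07.
08:50-11:14 overlaps/touches 08:08-12:07 → extend to 08:08-12:07.
12:42-12:52 is disjoint → start new block.
12:43-12:51 overlaps/touches 12:42-12:52 → extend to 12:42-12:52.
13:14-13:31 is disjoint → start new block.
13:18-13:22 overlaps/touches 13:14-13:31 → extend to 13:14-13:31.
13:21-13:23 overlaps/touches 13:14-13:31 → extend to 13:14-13:31.
13:51-15:57 is disjoint → start new block.

08:08-12:07, 12:42-12:52, 13:14-13:31, 13:51-15:57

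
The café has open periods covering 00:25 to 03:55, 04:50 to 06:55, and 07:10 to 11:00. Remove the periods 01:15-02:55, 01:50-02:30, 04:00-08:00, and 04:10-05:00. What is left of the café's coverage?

00:25–01:15, 02:55–03:55, 08:00–11:00

Second set merges to 01:15–02:55, 04:00–08:00.
00:25–03:55 \ B = 00:25–01:15, 02:55–03:55.
04:50–06:55: entirely removed.
07:10–11:00 \ B = 08:00–11:00.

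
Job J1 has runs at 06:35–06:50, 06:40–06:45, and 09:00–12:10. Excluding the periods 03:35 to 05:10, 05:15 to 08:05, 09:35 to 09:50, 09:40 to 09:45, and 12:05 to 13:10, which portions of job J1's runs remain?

09:00–09:35, 09:50–12:05

First set merges to 06:35–06:50, 09:00–12:10.
Second set merges to 03:35–05:10, 05:15–08:05, 09:35–09:50, 12:05–13:10.
06:35–06:50: entirely removed.
09:00–12:10 \ B = 09:00–09:35, 09:50–12:05.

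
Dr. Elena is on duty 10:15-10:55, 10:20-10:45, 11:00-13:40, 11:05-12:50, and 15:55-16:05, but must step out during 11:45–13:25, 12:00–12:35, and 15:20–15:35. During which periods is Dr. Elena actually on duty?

A, merged: 10:15–10:55, 11:00–13:40, 15:55–16:05.
B, merged: 11:45–13:25, 15:20–15:35.
10:15–10:55: no B overlap → unchanged.
11:00–13:40 minus B → 11:00–11:45, 13:25–13:40.
15:55–16:05: no B overlap → unchanged.

10:15–10:55, 11:00–11:45, 13:25–13:40, 15:55–16:05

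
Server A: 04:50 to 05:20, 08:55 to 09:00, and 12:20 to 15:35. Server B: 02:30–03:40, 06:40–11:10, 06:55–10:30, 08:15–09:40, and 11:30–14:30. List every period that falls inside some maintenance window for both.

Merge the second list: 02:30-03:40, 06:40-11:10, 11:30-14:30.
04:50-05:20: no overlap with the second set.
08:55-09:00 meets the second set on 08:55-09:00.
12:20-15:35 meets the second set on 12:20-14:30.

08:55-09:00, 12:20-14:30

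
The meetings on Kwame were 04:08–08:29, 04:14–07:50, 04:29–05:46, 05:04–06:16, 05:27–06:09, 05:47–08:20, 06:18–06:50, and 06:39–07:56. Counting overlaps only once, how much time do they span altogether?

Merged: 04:08-08:29.
Length: 4 h 21 min.

4 h 21 min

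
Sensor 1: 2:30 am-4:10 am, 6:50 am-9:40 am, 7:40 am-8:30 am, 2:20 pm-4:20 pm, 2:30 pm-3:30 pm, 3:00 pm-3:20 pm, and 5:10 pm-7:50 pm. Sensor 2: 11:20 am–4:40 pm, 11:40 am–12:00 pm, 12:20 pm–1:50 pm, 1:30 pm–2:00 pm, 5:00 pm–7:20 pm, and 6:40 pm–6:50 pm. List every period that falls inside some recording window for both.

2:20 pm–4:20 pm, 5:10 pm–7:20 pm

Merge the first list: 2:30 am–4:10 am, 6:50 am–9:40 am, 2:20 pm–4:20 pm, 5:10 pm–7:50 pm.
Merge the second list: 11:20 am–4:40 pm, 5:00 pm–7:20 pm.
2:30 am–4:10 am meets no B interval.
6:50 am–9:40 am meets no B interval.
2:20 pm–4:20 pm ∩ B → 2:20 pm–4:20 pm.
5:10 pm–7:50 pm ∩ B → 5:10 pm–7:20 pm.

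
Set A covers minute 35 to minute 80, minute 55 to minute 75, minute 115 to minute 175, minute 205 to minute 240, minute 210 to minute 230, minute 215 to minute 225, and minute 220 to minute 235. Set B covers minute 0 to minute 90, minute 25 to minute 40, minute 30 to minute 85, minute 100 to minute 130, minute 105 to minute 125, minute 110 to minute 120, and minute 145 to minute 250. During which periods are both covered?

A, merged: minute 35 to minute 80, minute 115 to minute 175, minute 205 to minute 240.
B, merged: minute 0 to minute 90, minute 100 to minute 130, minute 145 to minute 250.
minute 35 to minute 80 meets the second set on minute 35 to minute 80.
minute 115 to minute 175 meets the second set on minute 115 to minute 130, minute 145 to minute 175.
minute 205 to minute 240 meets the second set on minute 205 to minute 240.

minute 35 to minute 80, minute 115 to minute 130, minute 145 to minute 175, minute 205 to minute 240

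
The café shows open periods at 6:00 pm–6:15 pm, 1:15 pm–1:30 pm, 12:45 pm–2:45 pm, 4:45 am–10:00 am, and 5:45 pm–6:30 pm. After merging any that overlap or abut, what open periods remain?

4:45 am–10:00 am, 12:45 pm–2:45 pm, 5:45 pm–6:30 pm

Sort by start: 4:45 am–10:00 am, 12:45 pm–2:45 pm, 1:15 pm–1:30 pm, 5:45 pm–6:30 pm, 6:00 pm–6:15 pm.
12:45 pm–2:45 pm is disjoint → start new block.
1:15 pm–1:30 pm overlaps/touches 12:45 pm–2:45 pm → extend to 12:45 pm–2:45 pm.
5:45 pm–6:30 pm is disjoint → start new block.
6:00 pm–6:15 pm overlaps/touches 5:45 pm–6:30 pm → extend to 5:45 pm–6:30 pm.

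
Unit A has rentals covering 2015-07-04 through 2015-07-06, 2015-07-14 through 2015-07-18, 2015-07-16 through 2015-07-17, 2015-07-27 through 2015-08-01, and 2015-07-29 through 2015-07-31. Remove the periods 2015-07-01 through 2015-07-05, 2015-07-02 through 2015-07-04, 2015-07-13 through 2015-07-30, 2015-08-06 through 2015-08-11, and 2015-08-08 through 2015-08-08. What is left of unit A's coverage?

First set merges to 2015-07-04 through 2015-07-06, 2015-07-14 through 2015-07-18, 2015-07-27 through 2015-08-01.
Second set merges to 2015-07-01 through 2015-07-05, 2015-07-13 through 2015-07-30, 2015-08-06 through 2015-08-11.
2015-07-04 through 2015-07-06 minus B → 2015-07-06 through 2015-07-06.
2015-07-14 through 2015-07-18: fully covered by B → removed.
2015-07-27 through 2015-08-01 minus B → 2015-07-31 through 2015-08-01.

2015-07-06 through 2015-07-06, 2015-07-31 through 2015-08-01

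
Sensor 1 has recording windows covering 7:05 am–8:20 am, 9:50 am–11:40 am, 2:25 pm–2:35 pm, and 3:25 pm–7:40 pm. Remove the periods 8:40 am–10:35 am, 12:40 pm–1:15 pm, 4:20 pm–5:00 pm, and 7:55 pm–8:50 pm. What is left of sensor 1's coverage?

7:05 am–8:20 am, 10:35 am–11:40 am, 2:25 pm–2:35 pm, 3:25 pm–4:20 pm, 5:00 pm–7:40 pm

7:05 am–8:20 am: nothing removed.
9:50 am–11:40 am \ B = 10:35 am–11:40 am.
2:25 pm–2:35 pm: nothing removed.
3:25 pm–7:40 pm \ B = 3:25 pm–4:20 pm, 5:00 pm–7:40 pm.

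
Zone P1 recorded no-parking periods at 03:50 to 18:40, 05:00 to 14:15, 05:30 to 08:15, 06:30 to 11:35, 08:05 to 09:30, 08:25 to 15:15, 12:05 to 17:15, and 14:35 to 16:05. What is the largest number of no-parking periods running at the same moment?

Sweep endpoints in order; track running count of active intervals.
Peak of 5 reached at 08:05.

5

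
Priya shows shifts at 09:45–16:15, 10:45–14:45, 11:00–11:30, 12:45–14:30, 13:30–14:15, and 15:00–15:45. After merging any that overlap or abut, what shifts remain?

09:45–16:15

10:45–14:45 overlaps/touches 09:45–16:15 → extend to 09:45–16:15.
11:00–11:30 overlaps/touches 09:45–16:15 → extend to 09:45–16:15.
12:45–14:30 overlaps/touches 09:45–16:15 → extend to 09:45–16:15.
13:30–14:15 overlaps/touches 09:45–16:15 → extend to 09:45–16:15.
15:00–15:45 overlaps/touches 09:45–16:15 → extend to 09:45–16:15.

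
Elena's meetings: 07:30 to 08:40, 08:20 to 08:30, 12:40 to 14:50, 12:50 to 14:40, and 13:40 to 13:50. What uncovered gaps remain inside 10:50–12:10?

10:50–12:10

The merged coverage is 07:30–08:40, 12:40–14:50.
Gaps within 10:50–12:10: 10:50–12:10.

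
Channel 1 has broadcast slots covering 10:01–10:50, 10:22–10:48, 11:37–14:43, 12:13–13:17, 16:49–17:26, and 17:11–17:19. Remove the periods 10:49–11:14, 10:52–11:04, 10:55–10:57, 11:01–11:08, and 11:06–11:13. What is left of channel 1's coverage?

A, merged: 10:01–10:50, 11:37–14:43, 16:49–17:26.
B, merged: 10:49–11:14.
10:01–10:50 minus B → 10:01–10:49.
11:37–14:43: no B overlap → unchanged.
16:49–17:26: no B overlap → unchanged.

10:01–10:49, 11:37–14:43, 16:49–17:26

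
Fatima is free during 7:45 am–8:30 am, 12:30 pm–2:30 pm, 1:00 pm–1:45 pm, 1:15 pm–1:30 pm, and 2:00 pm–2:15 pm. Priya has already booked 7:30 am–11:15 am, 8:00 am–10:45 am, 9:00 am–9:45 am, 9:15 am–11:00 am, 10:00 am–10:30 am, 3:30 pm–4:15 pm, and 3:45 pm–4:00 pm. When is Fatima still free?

12:30 pm–2:30 pm

A, merged: 7:45 am–8:30 am, 12:30 pm–2:30 pm.
B, merged: 7:30 am–11:15 am, 3:30 pm–4:15 pm.
7:45 am–8:30 am lies entirely inside B → drops out.
12:30 pm–2:30 pm is untouched.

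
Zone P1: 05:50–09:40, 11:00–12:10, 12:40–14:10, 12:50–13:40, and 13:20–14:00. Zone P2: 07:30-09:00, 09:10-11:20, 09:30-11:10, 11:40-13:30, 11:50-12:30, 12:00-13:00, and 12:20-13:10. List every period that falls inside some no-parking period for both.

07:30–09:00, 09:10–09:40, 11:00–11:20, 11:40–12:10, 12:40–13:30

Merge the first list: 05:50–09:40, 11:00–12:10, 12:40–14:10.
Merge the second list: 07:30–09:00, 09:10–11:20, 11:40–13:30.
05:50–09:40 overlaps B on 07:30–09:00, 09:10–09:40.
11:00–12:10 overlaps B on 11:00–11:20, 11:40–12:10.
12:40–14:10 overlaps B on 12:40–13:30.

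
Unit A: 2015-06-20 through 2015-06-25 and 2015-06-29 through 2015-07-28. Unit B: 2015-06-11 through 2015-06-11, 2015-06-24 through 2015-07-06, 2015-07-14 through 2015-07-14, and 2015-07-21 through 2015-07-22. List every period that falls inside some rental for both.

2015-06-24 through 2015-06-25, 2015-06-29 through 2015-07-06, 2015-07-14 through 2015-07-14, 2015-07-21 through 2015-07-22

2015-06-20 through 2015-06-25 ∩ B → 2015-06-24 through 2015-06-25.
2015-06-29 through 2015-07-28 ∩ B → 2015-06-29 through 2015-07-06, 2015-07-14 through 2015-07-14, 2015-07-21 through 2015-07-22.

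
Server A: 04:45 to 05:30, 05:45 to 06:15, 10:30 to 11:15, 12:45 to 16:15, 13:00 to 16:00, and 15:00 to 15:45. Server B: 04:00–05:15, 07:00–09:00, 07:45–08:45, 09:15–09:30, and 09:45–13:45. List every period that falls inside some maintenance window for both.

First set merges to 04:45–05:30, 05:45–06:15, 10:30–11:15, 12:45–16:15.
Second set merges to 04:00–05:15, 07:00–09:00, 09:15–09:30, 09:45–13:45.
04:45–05:30 overlaps B on 04:45–05:15.
05:45–06:15 falls entirely outside B.
10:30–11:15 overlaps B on 10:30–11:15.
12:45–16:15 overlaps B on 12:45–13:45.

04:45–05:15, 10:30–11:15, 12:45–13:45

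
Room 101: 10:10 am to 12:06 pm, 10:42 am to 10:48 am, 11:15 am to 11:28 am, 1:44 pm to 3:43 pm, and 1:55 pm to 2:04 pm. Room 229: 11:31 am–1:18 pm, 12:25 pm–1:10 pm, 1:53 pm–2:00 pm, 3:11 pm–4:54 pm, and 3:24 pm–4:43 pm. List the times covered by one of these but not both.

10:10 am–11:31 am, 12:06 pm–1:18 pm, 1:44 pm–1:53 pm, 2:00 pm–3:11 pm, 3:43 pm–4:54 pm

A, merged: 10:10 am–12:06 pm, 1:44 pm–3:43 pm.
B, merged: 11:31 am–1:18 pm, 1:53 pm–2:00 pm, 3:11 pm–4:54 pm.
A \ B = 10:10 am–11:31 am, 1:44 pm–1:53 pm, 2:00 pm–3:11 pm.
B \ A = 12:06 pm–1:18 pm, 3:43 pm–4:54 pm.
Union of the two gives the symmetric difference.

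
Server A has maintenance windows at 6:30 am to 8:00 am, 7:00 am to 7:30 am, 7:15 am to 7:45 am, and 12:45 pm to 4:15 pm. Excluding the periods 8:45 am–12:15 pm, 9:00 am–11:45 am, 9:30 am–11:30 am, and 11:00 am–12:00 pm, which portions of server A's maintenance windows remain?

First set merges to 6:30 am–8:00 am, 12:45 pm–4:15 pm.
Second set merges to 8:45 am–12:15 pm.
6:30 am–8:00 am is untouched.
12:45 pm–4:15 pm is untouched.

6:30 am–8:00 am, 12:45 pm–4:15 pm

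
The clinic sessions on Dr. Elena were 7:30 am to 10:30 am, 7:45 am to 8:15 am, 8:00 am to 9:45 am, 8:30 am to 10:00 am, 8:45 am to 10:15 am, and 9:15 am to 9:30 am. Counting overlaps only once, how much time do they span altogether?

3 h

Merged: 7:30 am–10:30 am.
Length: 3 h.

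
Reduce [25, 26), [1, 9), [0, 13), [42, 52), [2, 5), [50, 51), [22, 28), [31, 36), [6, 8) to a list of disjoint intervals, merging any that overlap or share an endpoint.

[0, 13) ∪ [22, 28) ∪ [31, 36) ∪ [42, 52)

Sort by start: [0, 13), [1, 9), [2, 5), [6, 8), [22, 28), [25, 26), [31, 36), [42, 52), [50, 51).
[1, 9) overlaps/touches [0, 13) → extend to [0, 13).
[2, 5) overlaps/touches [0, 13) → extend to [0, 13).
[6, 8) overlaps/touches [0, 13) → extend to [0, 13).
[22, 28) is disjoint → start new block.
[25, 26) overlaps/touches [22, 28) → extend to [22, 28).
[31, 36) is disjoint → start new block.
[42, 52) is disjoint → start new block.
[50, 51) overlaps/touches [42, 52) → extend to [42, 52).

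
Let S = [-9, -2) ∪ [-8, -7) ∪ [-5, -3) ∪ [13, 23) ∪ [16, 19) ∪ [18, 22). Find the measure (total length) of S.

17

Merged: [-9, -2), [13, 23).
Lengths: 7 + 10 = 17.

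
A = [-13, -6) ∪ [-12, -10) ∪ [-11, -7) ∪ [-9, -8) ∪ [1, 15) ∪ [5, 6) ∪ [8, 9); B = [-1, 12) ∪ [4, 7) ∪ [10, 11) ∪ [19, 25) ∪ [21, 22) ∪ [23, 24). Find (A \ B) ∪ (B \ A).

[-13, -6) ∪ [-1, 1) ∪ [12, 15) ∪ [19, 25)

A, merged: [-13, -6), [1, 15).
B, merged: [-1, 12), [19, 25).
Only in the first: [-13, -6), [12, 15).
Only in the second: [-1, 1), [19, 25).
Together these are the periods covered by exactly one.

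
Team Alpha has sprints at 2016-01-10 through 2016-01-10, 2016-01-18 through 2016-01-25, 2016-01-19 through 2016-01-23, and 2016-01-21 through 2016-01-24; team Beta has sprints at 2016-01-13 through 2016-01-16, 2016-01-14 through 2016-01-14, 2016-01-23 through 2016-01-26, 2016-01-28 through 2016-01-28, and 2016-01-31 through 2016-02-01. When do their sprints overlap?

2016-01-23 through 2016-01-25

A, merged: 2016-01-10 through 2016-01-10, 2016-01-18 through 2016-01-25.
B, merged: 2016-01-13 through 2016-01-16, 2016-01-23 through 2016-01-26, 2016-01-28 through 2016-01-28, 2016-01-31 through 2016-02-01.
2016-01-10 through 2016-01-10 meets no B interval.
2016-01-18 through 2016-01-25 ∩ B → 2016-01-23 through 2016-01-25.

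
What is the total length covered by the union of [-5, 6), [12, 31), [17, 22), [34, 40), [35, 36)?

36

Merged: [-5, 6), [12, 31), [34, 40).
Lengths: 11 + 19 + 6 = 36.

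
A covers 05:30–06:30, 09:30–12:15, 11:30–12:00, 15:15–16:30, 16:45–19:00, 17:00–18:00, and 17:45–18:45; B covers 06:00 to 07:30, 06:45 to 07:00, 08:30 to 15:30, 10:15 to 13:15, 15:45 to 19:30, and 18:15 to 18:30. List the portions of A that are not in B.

Merge the first list: 05:30–06:30, 09:30–12:15, 15:15–16:30, 16:45–19:00.
Merge the second list: 06:00–07:30, 08:30–15:30, 15:45–19:30.
05:30–06:30 with B removed leaves 05:30–06:00.
09:30–12:15 lies entirely inside B → drops out.
15:15–16:30 with B removed leaves 15:30–15:45.
16:45–19:00 lies entirely inside B → drops out.

05:30–06:00, 15:30–15:45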